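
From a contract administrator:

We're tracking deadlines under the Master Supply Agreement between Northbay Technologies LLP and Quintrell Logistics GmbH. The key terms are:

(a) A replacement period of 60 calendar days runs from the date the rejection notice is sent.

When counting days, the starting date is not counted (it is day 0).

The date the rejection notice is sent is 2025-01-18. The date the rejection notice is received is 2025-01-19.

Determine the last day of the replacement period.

2025-03-19

The last day of the replacement period: 60 calendar days after 2025-01-18 is 2025-03-19.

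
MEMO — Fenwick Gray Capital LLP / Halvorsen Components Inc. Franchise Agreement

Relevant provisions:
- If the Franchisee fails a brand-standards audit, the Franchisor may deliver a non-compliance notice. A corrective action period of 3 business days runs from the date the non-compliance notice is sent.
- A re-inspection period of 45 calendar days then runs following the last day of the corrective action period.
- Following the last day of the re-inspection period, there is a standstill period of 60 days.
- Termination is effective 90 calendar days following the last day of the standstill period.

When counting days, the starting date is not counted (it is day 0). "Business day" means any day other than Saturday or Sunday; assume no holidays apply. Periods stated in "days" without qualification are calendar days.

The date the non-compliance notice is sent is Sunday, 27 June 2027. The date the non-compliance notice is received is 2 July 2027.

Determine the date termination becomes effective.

From Sunday, 27 June 2027, 3 business days (Jun 28, Jun 29, Jun 30, skipping weekends) brings us to Wednesday, 30 June 2027, which is the last day of the corrective action period.
The last day of the re-inspection period: 30 June 2027 + 45 days = 14 August 2027.
Adding 60 calendar days to 14 August 2027 gives 13 October 2027, which is the last day of the standstill period.
The date termination becomes effective: 13 October 2027 + 90 days = 11 January 2028.

11 January 2028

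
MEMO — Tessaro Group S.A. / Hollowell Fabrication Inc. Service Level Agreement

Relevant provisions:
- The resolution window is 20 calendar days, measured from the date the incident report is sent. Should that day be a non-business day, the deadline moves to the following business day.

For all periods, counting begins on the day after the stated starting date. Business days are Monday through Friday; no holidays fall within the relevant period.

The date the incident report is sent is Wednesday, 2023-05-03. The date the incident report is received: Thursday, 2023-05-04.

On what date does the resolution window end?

2023-05-23

Adding 20 calendar days to 2023-05-03 gives 2023-05-23, which is the last day of the resolution window. 2023-05-23 is a Tuesday, so no roll-forward applies.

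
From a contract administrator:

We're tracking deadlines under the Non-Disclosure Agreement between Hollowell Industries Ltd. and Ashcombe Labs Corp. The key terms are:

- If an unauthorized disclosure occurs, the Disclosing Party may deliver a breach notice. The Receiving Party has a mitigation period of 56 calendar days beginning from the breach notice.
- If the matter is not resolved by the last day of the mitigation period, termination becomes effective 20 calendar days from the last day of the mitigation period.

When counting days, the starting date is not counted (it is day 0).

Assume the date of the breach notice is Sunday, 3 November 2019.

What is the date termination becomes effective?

18 January 2020

The last day of the mitigation period: 3 November 2019 + 56 days = 29 December 2019.
The date termination becomes effective: 29 December 2019 + 20 days = 18 January 2020.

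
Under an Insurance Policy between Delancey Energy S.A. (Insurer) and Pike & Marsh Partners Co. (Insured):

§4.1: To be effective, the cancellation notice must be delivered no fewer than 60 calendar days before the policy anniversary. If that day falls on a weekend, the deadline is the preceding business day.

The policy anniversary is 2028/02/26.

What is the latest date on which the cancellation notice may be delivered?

2028/02/26 minus 60 days is 2027/12/28. That is a Tuesday, so no adjustment is needed.

2027/12/28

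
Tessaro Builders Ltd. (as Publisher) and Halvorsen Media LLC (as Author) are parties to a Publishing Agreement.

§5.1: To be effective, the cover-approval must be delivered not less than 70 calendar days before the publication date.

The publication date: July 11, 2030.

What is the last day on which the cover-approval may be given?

Counting back 70 calendar days from July 11, 2030 gives May 2, 2030.

May 2, 2030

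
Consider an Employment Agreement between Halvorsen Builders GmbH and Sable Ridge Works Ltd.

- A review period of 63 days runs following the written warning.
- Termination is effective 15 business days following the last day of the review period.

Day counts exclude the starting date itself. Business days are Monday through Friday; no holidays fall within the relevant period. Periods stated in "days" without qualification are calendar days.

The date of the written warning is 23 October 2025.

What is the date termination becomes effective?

The last day of the review period: 63 calendar days after 23 October 2025 is 25 December 2025.
The date termination becomes effective: 15 business days after Thursday, 25 December 2025, skipping weekends — Dec 26, Dec 29, Dec 30, Dec 31, …, Jan 13, Jan 14, Jan 15 — lands on Thursday, 15 January 2026.

15 January 2026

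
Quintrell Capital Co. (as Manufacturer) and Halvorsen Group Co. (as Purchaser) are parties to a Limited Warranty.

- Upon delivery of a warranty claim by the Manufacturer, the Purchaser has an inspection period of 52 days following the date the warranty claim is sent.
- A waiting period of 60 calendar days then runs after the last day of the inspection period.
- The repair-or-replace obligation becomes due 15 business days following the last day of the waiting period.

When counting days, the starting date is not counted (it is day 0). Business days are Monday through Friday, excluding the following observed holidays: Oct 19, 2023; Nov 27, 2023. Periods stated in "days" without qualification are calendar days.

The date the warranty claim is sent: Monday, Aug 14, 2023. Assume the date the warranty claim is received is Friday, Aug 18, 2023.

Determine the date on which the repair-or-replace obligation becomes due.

Dec 25, 2023

The last day of the inspection period: 52 calendar days after Aug 14, 2023 is Oct 5, 2023.
Adding 60 calendar days to Oct 5, 2023 gives Dec 4, 2023, which is the last day of the waiting period.
The date on which the repair-or-replace obligation becomes due: 15 business days after Monday, Dec 4, 2023, skipping weekends — Dec 5, Dec 6, Dec 7, Dec 8, …, Dec 21, Dec 22, Dec 25 — lands on Monday, Dec 25, 2023.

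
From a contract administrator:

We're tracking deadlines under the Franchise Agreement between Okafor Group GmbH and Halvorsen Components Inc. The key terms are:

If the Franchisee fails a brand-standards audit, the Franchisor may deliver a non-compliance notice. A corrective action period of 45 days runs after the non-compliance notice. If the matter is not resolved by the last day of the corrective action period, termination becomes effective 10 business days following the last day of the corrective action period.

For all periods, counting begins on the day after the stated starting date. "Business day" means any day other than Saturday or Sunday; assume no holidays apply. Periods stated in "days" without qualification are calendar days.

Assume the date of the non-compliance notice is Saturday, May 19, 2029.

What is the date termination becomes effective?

July 17, 2029

The last day of the corrective action period: 45 calendar days after May 19, 2029 is July 3, 2029.
From Tuesday, July 3, 2029, 10 business days (Jul 4, Jul 5, Jul 6, Jul 9, Jul 10, Jul 11, Jul 12, Jul 13, Jul 16, Jul 17, skipping weekends) brings us to Tuesday, July 17, 2029, which is the date termination becomes effective.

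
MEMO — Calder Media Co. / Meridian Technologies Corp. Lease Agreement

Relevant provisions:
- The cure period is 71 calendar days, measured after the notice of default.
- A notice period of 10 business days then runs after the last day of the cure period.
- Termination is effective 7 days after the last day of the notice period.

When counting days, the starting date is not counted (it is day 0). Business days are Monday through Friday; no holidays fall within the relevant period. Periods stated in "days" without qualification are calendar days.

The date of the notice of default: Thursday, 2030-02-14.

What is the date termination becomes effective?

2030-05-17

The last day of the cure period: 2030-02-14 + 71 days = 2030-04-26.
The last day of the notice period: 10 business days after Friday, 2030-04-26, skipping weekends — Apr 29, Apr 30, May 1, May 2, May 3, May 6, May 7, May 8, May 9, May 10 — lands on Friday, 2030-05-10.
Adding 7 calendar days to 2030-05-10 gives 2030-05-17, which is the date termination becomes effective.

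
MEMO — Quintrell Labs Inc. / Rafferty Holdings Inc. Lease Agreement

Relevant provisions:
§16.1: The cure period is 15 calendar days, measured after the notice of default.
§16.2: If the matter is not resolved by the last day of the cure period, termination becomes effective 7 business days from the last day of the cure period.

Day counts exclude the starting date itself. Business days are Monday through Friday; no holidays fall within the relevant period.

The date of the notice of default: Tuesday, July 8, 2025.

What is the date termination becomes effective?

August 1, 2025

The last day of the cure period: July 8, 2025 + 15 days = July 23, 2025.
From Wednesday, July 23, 2025, 7 business days (Jul 24, Jul 25, Jul 28, Jul 29, Jul 30, Jul 31, Aug 1, skipping weekends) brings us to Friday, August 1, 2025, which is the date termination becomes effective.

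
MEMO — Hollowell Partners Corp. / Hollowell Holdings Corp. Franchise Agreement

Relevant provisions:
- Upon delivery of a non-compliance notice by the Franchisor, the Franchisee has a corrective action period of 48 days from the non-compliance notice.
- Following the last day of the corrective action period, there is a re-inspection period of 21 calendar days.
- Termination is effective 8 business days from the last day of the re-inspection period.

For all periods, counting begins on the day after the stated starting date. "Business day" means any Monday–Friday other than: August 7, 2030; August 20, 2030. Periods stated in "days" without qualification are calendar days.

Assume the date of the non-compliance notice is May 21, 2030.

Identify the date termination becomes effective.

August 9, 2030

The last day of the corrective action period: 48 calendar days after May 21, 2030 is July 8, 2030.
The last day of the re-inspection period: July 8, 2030 + 21 days = July 29, 2030.
From Monday, July 29, 2030, 8 business days (Jul 30, Jul 31, Aug 1, Aug 2, Aug 5, Aug 6, Aug 8, Aug 9, skipping weekends and the listed holiday on Aug 7) brings us to Friday, August 9, 2030, which is the date termination becomes effective.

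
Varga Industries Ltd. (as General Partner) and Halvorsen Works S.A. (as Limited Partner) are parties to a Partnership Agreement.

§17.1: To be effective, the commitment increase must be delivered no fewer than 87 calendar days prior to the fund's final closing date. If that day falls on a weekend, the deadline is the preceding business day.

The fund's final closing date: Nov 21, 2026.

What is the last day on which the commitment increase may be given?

Aug 26, 2026

Nov 21, 2026 minus 87 days is Aug 26, 2026. That is a Wednesday, so no adjustment is needed.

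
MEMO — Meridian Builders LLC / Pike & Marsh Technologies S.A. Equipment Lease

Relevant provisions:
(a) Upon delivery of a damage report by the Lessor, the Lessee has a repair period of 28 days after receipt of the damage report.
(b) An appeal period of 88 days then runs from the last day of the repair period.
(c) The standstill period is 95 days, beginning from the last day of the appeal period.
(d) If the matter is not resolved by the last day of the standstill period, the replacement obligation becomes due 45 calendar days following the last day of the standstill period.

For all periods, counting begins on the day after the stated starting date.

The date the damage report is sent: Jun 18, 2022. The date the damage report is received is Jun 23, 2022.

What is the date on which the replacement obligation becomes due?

Mar 6, 2023

The last day of the repair period: Jun 23, 2022 + 28 days = Jul 21, 2022.
Adding 88 calendar days to Jul 21, 2022 gives Oct 17, 2022, which is the last day of the appeal period.
Adding 95 calendar days to Oct 17, 2022 gives Jan 20, 2023, which is the last day of the standstill period.
The date on which the replacement obligation becomes due: 45 calendar days after Jan 20, 2023 is Mar 6, 2023.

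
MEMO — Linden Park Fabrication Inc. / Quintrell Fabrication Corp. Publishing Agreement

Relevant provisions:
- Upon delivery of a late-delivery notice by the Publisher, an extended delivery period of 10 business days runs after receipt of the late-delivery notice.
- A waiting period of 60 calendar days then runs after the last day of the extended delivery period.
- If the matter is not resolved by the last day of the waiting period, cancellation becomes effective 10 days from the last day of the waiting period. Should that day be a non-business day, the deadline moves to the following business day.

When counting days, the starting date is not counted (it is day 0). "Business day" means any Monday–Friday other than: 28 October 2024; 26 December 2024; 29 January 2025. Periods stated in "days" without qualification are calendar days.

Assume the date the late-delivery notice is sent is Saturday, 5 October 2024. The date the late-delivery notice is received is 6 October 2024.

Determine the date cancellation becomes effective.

From Sunday, 6 October 2024, 10 business days (Oct 7, Oct 8, Oct 9, Oct 10, Oct 11, Oct 14, Oct 15, Oct 16, Oct 17, Oct 18, skipping weekends) brings us to Friday, 18 October 2024, which is the last day of the extended delivery period.
The last day of the waiting period: 60 calendar days after 18 October 2024 is 17 December 2024.
The date cancellation becomes effective: 10 calendar days after 17 December 2024 is 27 December 2024. 27 December 2024 is a Friday and is not a listed holiday, so no roll-forward applies.

27 December 2024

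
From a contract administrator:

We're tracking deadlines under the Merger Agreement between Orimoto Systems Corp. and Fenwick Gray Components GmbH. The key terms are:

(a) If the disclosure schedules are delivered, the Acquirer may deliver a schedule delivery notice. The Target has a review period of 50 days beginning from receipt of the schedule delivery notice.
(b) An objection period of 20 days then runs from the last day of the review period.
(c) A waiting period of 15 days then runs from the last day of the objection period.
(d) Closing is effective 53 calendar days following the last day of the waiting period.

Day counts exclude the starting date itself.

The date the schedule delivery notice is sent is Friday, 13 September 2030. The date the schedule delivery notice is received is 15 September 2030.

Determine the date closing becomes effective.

31 January 2031

Adding 50 calendar days to 15 September 2030 gives 4 November 2030, which is the last day of the review period.
The last day of the objection period: 4 November 2030 + 20 days = 24 November 2030.
The last day of the waiting period: 15 calendar days after 24 November 2030 is 9 December 2030.
The date closing becomes effective: 53 calendar days after 9 December 2030 is 31 January 2031.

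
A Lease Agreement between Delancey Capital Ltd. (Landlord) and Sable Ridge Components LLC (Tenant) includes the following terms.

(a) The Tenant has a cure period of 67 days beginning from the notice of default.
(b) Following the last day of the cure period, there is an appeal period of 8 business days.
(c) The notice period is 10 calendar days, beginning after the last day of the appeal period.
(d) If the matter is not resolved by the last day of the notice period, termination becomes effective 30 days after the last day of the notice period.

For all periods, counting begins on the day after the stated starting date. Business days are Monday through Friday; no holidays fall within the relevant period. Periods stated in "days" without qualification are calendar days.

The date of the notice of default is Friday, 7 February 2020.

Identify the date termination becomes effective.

3 June 2020

The last day of the cure period: 7 February 2020 + 67 days = 14 April 2020.
The last day of the appeal period: 8 business days after Tuesday, 14 April 2020, skipping weekends — Apr 15, Apr 16, Apr 17, Apr 20, Apr 21, Apr 22, Apr 23, Apr 24 — lands on Friday, 24 April 2020.
The last day of the notice period: 24 April 2020 + 10 days = 4 May 2020.
Adding 30 calendar days to 4 May 2020 gives 3 June 2020, which is the date termination becomes effective.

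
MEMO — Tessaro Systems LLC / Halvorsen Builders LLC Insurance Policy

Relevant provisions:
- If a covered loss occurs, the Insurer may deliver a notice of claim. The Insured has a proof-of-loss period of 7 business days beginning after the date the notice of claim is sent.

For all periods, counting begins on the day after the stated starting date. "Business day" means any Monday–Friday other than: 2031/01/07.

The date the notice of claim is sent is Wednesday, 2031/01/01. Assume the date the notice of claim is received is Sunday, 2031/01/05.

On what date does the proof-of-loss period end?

2031/01/13

From Wednesday, 2031/01/01, 7 business days (Jan 2, Jan 3, Jan 6, Jan 8, Jan 9, Jan 10, Jan 13, skipping weekends and the listed holiday on Jan 7) brings us to Monday, 2031/01/13, which is the last day of the proof-of-loss period.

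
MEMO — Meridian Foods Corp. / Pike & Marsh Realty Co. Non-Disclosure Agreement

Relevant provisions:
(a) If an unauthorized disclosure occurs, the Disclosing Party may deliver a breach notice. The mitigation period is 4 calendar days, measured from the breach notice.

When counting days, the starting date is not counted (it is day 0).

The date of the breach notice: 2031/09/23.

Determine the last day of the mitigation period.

The last day of the mitigation period: 2031/09/23 + 4 days = 2031/09/27.

2031/09/27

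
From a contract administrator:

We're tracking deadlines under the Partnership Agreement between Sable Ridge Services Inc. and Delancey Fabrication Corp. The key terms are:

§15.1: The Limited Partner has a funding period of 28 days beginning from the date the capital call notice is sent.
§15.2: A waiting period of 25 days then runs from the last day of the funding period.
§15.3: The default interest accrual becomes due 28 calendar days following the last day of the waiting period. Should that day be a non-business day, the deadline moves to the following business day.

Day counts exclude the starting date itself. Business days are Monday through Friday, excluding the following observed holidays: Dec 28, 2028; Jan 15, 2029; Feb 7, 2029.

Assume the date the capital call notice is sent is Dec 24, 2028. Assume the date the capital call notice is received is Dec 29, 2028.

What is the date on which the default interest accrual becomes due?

The last day of the funding period: 28 calendar days after Dec 24, 2028 is Jan 21, 2029.
Adding 25 calendar days to Jan 21, 2029 gives Feb 15, 2029, which is the last day of the waiting period.
The date on which the default interest accrual becomes due: Feb 15, 2029 + 28 days = Mar 15, 2029. Mar 15, 2029 is a Thursday and is not a listed holiday, so no roll-forward applies.

Mar 15, 2029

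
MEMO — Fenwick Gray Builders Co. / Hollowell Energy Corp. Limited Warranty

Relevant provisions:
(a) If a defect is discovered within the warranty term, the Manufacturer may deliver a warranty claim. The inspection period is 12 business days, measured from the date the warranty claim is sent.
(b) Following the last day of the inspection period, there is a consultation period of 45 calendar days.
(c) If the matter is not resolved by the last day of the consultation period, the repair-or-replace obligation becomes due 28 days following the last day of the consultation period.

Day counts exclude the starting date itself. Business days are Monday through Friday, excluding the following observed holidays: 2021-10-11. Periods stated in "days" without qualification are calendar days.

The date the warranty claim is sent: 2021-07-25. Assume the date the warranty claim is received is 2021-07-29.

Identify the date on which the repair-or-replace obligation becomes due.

The last day of the inspection period: 12 business days after Sunday, 2021-07-25, skipping weekends — Jul 26, Jul 27, Jul 28, Jul 29, …, Aug 6, Aug 9, Aug 10 — lands on Tuesday, 2021-08-10.
The last day of the consultation period: 45 calendar days after 2021-08-10 is 2021-09-24.
The date on which the repair-or-replace obligation becomes due: 28 calendar days after 2021-09-24 is 2021-10-22.

2021-10-22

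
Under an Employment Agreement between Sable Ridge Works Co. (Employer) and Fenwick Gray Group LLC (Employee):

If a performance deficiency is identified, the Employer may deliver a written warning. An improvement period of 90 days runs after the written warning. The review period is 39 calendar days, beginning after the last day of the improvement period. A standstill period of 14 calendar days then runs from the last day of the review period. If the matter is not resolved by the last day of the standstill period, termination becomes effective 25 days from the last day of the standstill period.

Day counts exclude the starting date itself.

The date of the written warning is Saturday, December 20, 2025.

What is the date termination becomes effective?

June 6, 2026

The last day of the improvement period: December 20, 2025 + 90 days = March 20, 2026.
The last day of the review period: March 20, 2026 + 39 days = April 28, 2026.
The last day of the standstill period: April 28, 2026 + 14 days = May 12, 2026.
The date termination becomes effective: May 12, 2026 + 25 days = June 6, 2026.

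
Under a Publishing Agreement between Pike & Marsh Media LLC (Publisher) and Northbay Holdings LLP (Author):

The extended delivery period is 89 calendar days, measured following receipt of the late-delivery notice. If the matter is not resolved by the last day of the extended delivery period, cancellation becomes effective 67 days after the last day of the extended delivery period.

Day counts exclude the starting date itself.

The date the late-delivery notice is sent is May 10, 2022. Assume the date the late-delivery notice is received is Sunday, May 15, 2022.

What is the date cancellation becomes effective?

October 18, 2022

Adding 89 calendar days to May 15, 2022 gives August 12, 2022, which is the last day of the extended delivery period.
The date cancellation becomes effective: 67 calendar days after August 12, 2022 is October 18, 2022.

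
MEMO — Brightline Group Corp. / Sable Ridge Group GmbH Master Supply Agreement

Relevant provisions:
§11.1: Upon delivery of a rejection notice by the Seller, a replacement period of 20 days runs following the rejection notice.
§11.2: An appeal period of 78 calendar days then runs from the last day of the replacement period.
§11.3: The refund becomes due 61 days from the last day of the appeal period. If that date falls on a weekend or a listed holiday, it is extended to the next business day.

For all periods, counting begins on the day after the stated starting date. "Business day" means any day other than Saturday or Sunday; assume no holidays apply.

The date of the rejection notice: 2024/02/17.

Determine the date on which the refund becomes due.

2024/07/25

The last day of the replacement period: 20 calendar days after 2024/02/17 is 2024/03/08.
The last day of the appeal period: 78 calendar days after 2024/03/08 is 2024/05/25.
The date on which the refund becomes due: 61 calendar days after 2024/05/25 is 2024/07/25. 2024/07/25 is a Thursday, so no roll-forward applies.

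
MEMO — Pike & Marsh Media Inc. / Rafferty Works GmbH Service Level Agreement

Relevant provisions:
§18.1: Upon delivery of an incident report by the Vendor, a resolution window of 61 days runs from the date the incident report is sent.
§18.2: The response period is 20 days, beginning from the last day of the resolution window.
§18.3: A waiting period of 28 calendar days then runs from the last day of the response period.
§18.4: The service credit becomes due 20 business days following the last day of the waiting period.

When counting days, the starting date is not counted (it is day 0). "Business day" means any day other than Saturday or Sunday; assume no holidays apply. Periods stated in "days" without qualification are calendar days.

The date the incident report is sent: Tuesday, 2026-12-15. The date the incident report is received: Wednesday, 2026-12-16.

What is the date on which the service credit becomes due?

2027-04-30

The last day of the resolution window: 2026-12-15 + 61 days = 2027-02-14.
Adding 20 calendar days to 2027-02-14 gives 2027-03-06, which is the last day of the response period.
Adding 28 calendar days to 2027-03-06 gives 2027-04-03, which is the last day of the waiting period.
From Saturday, 2027-04-03, 20 business days (Apr 5, Apr 6, Apr 7, Apr 8, …, Apr 28, Apr 29, Apr 30, skipping weekends) brings us to Friday, 2027-04-30, which is the date on which the service credit becomes due.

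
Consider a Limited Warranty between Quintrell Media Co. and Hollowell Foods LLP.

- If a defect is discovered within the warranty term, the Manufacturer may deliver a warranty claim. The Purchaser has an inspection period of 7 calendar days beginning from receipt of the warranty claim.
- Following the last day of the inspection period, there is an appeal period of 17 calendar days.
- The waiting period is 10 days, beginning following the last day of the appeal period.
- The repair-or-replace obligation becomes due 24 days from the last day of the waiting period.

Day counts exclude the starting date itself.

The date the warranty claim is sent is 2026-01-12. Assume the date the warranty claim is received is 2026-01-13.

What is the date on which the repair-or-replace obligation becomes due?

The last day of the inspection period: 7 calendar days after 2026-01-13 is 2026-01-20.
Adding 17 calendar days to 2026-01-20 gives 2026-02-06, which is the last day of the appeal period.
The last day of the waiting period: 2026-02-06 + 10 days = 2026-02-16.
The date on which the repair-or-replace obligation becomes due: 24 calendar days after 2026-02-16 is 2026-03-12.

2026-03-12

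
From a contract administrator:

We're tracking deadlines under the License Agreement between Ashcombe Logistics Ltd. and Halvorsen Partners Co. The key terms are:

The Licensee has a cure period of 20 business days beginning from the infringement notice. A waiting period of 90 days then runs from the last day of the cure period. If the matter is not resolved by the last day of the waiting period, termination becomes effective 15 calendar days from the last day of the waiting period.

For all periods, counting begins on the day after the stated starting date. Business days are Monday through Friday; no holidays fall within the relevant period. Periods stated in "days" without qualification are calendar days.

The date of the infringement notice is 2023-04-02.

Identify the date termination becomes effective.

2023-08-11

From Sunday, 2023-04-02, 20 business days (Apr 3, Apr 4, Apr 5, Apr 6, …, Apr 26, Apr 27, Apr 28, skipping weekends) brings us to Friday, 2023-04-28, which is the last day of the cure period.
The last day of the waiting period: 2023-04-28 + 90 days = 2023-07-27.
The date termination becomes effective: 2023-07-27 + 15 days = 2023-08-11.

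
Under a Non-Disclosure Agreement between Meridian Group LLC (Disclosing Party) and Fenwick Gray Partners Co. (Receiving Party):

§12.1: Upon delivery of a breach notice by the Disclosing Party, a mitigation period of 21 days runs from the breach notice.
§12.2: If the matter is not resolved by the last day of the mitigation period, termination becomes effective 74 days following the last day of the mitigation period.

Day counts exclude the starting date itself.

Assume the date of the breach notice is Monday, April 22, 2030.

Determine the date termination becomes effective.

Adding 21 calendar days to April 22, 2030 gives May 13, 2030, which is the last day of the mitigation period.
The date termination becomes effective: 74 calendar days after May 13, 2030 is July 26, 2030.

July 26, 2030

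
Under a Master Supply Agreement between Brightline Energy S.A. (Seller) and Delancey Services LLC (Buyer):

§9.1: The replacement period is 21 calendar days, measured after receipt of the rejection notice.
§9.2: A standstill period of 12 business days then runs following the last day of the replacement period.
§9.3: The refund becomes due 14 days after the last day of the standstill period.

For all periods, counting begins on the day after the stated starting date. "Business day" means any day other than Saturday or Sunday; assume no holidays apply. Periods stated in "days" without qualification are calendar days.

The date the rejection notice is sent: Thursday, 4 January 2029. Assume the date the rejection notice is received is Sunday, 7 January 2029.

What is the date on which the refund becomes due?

The last day of the replacement period: 21 calendar days after 7 January 2029 is 28 January 2029.
The last day of the standstill period: counting 12 business days from Sunday, 28 January 2029 (Jan 29, Jan 30, Jan 31, Feb 1, …, Feb 9, Feb 12, Feb 13, skipping weekends) reaches Tuesday, 13 February 2029.
The date on which the refund becomes due: 14 calendar days after 13 February 2029 is 27 February 2029.

27 February 2029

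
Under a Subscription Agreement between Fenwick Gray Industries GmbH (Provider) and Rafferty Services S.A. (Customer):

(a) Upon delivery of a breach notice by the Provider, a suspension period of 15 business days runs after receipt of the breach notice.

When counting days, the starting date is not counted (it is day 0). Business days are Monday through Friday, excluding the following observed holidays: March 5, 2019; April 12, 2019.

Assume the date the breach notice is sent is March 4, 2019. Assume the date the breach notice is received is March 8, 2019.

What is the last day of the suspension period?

March 29, 2019

The last day of the suspension period: 15 business days after Friday, March 8, 2019, skipping weekends — Mar 11, Mar 12, Mar 13, Mar 14, …, Mar 27, Mar 28, Mar 29 — lands on Friday, March 29, 2019.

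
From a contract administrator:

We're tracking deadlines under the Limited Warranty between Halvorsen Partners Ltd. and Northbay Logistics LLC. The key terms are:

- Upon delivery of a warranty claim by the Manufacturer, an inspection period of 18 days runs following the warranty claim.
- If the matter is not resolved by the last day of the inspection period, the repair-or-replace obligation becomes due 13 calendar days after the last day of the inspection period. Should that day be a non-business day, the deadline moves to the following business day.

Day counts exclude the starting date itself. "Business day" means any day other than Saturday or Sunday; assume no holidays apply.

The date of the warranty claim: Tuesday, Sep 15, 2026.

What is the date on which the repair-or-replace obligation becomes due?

Oct 16, 2026

The last day of the inspection period: Sep 15, 2026 + 18 days = Oct 3, 2026.
The date on which the repair-or-replace obligation becomes due: Oct 3, 2026 + 13 days = Oct 16, 2026. Oct 16, 2026 is a Friday, so no roll-forward applies.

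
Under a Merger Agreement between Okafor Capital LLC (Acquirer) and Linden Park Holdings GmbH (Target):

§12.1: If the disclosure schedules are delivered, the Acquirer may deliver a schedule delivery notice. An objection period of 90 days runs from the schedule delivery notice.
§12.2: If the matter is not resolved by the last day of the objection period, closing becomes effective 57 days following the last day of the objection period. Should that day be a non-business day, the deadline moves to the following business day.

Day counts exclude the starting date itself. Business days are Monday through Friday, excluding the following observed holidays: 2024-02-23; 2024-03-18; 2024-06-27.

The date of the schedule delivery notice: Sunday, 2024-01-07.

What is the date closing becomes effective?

2024-06-03

Adding 90 calendar days to 2024-01-07 gives 2024-04-06, which is the last day of the objection period.
Adding 57 calendar days to 2024-04-06 gives 2024-06-02, which is the date closing becomes effective. That falls on a Sunday, so it rolls to the next business day, Monday, 2024-06-03.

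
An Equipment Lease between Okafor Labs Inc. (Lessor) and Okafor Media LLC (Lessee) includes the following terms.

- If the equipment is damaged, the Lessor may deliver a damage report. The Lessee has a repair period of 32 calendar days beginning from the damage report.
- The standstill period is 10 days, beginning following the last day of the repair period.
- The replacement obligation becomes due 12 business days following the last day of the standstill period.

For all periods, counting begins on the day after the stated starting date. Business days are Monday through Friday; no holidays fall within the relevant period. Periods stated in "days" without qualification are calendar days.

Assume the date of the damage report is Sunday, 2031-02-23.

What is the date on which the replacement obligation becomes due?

The last day of the repair period: 32 calendar days after 2031-02-23 is 2031-03-27.
The last day of the standstill period: 2031-03-27 + 10 days = 2031-04-06.
From Sunday, 2031-04-06, 12 business days (Apr 7, Apr 8, Apr 9, Apr 10, …, Apr 18, Apr 21, Apr 22, skipping weekends) brings us to Tuesday, 2031-04-22, which is the date on which the replacement obligation becomes due.

2031-04-22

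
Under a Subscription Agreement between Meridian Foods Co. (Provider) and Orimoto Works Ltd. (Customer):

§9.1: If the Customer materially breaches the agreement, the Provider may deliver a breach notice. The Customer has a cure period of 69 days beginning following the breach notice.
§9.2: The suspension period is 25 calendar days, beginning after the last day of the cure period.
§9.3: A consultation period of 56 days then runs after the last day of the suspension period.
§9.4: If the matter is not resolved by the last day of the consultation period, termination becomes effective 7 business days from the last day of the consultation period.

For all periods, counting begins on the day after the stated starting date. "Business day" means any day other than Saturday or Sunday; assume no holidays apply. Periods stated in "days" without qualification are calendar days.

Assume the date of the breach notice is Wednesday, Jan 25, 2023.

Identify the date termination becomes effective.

Adding 69 calendar days to Jan 25, 2023 gives Apr 4, 2023, which is the last day of the cure period.
The last day of the suspension period: Apr 4, 2023 + 25 days = Apr 29, 2023.
Adding 56 calendar days to Apr 29, 2023 gives Jun 24, 2023, which is the last day of the consultation period.
The date termination becomes effective: counting 7 business days from Saturday, Jun 24, 2023 (Jun 26, Jun 27, Jun 28, Jun 29, Jun 30, Jul 3, Jul 4, skipping weekends) reaches Tuesday, Jul 4, 2023.

Jul 4, 2023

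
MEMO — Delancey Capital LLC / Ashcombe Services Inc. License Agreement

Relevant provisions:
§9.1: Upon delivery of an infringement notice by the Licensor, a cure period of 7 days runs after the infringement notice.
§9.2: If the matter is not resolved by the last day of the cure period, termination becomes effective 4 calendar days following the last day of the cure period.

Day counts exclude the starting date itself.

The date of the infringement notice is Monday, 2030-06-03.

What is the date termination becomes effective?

2030-06-14

The last day of the cure period: 7 calendar days after 2030-06-03 is 2030-06-10.
Adding 4 calendar days to 2030-06-10 gives 2030-06-14, which is the date termination becomes effective.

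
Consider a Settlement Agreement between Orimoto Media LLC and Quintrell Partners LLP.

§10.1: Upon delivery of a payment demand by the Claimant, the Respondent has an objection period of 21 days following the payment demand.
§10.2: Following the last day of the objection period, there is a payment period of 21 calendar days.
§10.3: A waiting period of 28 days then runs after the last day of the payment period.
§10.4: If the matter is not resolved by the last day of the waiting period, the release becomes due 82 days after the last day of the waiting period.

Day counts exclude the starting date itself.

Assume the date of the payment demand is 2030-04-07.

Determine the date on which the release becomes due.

2030-09-06

The last day of the objection period: 21 calendar days after 2030-04-07 is 2030-04-28.
The last day of the payment period: 21 calendar days after 2030-04-28 is 2030-05-19.
Adding 28 calendar days to 2030-05-19 gives 2030-06-16, which is the last day of the waiting period.
The date on which the release becomes due: 2030-06-16 + 82 days = 2030-09-06.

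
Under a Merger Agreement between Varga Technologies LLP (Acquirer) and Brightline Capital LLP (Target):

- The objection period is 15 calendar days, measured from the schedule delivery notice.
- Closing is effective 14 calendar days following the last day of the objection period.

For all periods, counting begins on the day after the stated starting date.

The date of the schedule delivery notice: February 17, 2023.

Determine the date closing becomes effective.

The last day of the objection period: 15 calendar days after February 17, 2023 is March 4, 2023.
The date closing becomes effective: 14 calendar days after March 4, 2023 is March 18, 2023.

March 18, 2023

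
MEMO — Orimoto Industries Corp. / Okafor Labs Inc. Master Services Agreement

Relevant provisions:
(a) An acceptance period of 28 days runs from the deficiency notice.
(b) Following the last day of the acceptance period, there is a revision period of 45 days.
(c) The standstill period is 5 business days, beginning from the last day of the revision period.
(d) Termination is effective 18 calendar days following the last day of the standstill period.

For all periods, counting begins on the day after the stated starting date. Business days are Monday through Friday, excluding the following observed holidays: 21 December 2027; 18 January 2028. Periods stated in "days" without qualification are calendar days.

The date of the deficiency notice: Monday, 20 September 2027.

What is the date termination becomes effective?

The last day of the acceptance period: 28 calendar days after 20 September 2027 is 18 October 2027.
The last day of the revision period: 18 October 2027 + 45 days = 2 December 2027.
From Thursday, 2 December 2027, 5 business days (Dec 3, Dec 6, Dec 7, Dec 8, Dec 9, skipping weekends) brings us to Thursday, 9 December 2027, which is the last day of the standstill period.
Adding 18 calendar days to 9 December 2027 gives 27 December 2027, which is the date termination becomes effective.

27 December 2027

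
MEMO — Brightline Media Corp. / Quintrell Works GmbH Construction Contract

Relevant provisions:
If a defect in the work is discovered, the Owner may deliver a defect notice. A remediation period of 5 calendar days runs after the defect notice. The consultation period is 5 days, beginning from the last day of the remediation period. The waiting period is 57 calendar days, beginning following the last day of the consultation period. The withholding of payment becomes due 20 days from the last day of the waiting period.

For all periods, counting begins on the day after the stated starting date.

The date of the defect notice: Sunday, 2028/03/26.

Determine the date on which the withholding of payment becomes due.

2028/06/21

The last day of the remediation period: 2028/03/26 + 5 days = 2028/03/31.
The last day of the consultation period: 2028/03/31 + 5 days = 2028/04/05.
The last day of the waiting period: 2028/04/05 + 57 days = 2028/06/01.
The date on which the withholding of payment becomes due: 20 calendar days after 2028/06/01 is 2028/06/21.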